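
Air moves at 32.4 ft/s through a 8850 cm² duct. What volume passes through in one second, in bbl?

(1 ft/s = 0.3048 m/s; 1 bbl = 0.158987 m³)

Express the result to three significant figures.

55.0 bbl

32.4 ft/s × 0.3048 = 9.87552 m/s
8850 cm² × 0.0001 = 0.885 m²
V = v × A × t = 9.87552 m/s × 0.885 m² × 1 s = 8.73984 m³
8.73984 m³ ÷ (0.158987 m³/bbl) = 54.972 bbl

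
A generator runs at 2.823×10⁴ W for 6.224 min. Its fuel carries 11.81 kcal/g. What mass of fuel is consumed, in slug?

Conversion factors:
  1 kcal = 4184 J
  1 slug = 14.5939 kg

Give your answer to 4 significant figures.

6.224 min → 373.44 s
E = P × t = 28230 × 373.44 = 1.05422×10⁷ J
11.81 kcal/g → 4.9413×10⁷ J/kg
m = E / e_s = 1.05422×10⁷ / 4.9413×10⁷ = 0.213349 kg
In slug: 0.213349 / 14.5939 = 0.0146191 slug

0.01462 slug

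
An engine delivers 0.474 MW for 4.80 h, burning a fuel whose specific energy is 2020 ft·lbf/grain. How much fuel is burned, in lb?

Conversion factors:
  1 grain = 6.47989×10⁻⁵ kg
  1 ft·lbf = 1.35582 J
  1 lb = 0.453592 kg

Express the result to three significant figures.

0.474 MW → 474000 W
4.80 h → 17280 s
E = P × t = 474000 × 17280 = 8.19072×10⁹ J
2020 ft·lbf/grain → 4.22655×10⁷ J/kg
m = E / e_s = 8.19072×10⁹ / 4.22655×10⁷ = 193.792 kg
In lb: 193.792 / 0.453592 = 427.239 lb

427 lb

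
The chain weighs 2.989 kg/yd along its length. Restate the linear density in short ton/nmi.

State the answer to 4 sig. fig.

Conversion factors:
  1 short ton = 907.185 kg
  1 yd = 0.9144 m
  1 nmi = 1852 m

2.989 kg/yd ÷ 0.9144 m/yd = 3.26881 kg/m
3.26881 kg/m ÷ 907.185 kg/short ton × 1852 m/nmi = 6.67321 short ton/nmi

6.673 short ton/nmi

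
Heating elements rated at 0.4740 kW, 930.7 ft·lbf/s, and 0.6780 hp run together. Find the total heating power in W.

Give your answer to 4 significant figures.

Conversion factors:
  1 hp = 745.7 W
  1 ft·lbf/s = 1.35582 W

2241 W

0.4740 kW × 1000 → 474 W
930.7 ft·lbf/s × 1.35582 → 1261.86 W
0.6780 hp × 745.7 → 505.585 W
Sum: 474 + 1261.86 + 505.585 = 2241.44 W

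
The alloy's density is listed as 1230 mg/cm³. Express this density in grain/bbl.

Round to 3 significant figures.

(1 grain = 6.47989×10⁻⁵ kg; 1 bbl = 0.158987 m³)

3.02×10⁶ grain/bbl

1230 mg/cm³ × 10⁻⁶ kg/mg ÷ 10⁻⁶ m³/cm³ = 1230 kg/m³
1230 kg/m³ ÷ 6.47989×10⁻⁵ kg/grain × 0.158987 m³/bbl = 3.01786×10⁶ grain/bbl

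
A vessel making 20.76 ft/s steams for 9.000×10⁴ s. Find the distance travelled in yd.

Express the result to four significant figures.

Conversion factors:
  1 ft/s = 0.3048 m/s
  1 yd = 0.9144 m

6.228×10⁵ yd

20.76 ft/s × 0.3048 = 6.32765 m/s
d = v × t = 6.32765 m/s × 90000 s = 569488 m
569488 m ÷ (0.9144 m/yd) = 622800 yd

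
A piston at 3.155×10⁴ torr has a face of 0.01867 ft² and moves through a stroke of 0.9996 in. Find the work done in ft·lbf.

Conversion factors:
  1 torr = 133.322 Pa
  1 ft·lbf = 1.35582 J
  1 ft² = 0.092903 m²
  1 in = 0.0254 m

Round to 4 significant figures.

3.155×10⁴ torr → 4.20631×10⁶ Pa
0.01867 ft² → 0.0017345 m²
F = P × A = 4.20631×10⁶ × 0.0017345 = 7295.84 N
0.9996 in → 0.0253898 m
W = F × d = 7295.84 × 0.0253898 = 185.24 J
In ft·lbf: 185.24 / 1.35582 = 136.626 ft·lbf

136.6 ft·lbf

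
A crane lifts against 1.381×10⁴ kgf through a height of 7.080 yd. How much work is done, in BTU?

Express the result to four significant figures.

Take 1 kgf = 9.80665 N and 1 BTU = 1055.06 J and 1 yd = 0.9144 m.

831.0 BTU

1.381×10⁴ kgf × 9.80665 = 135430 N
7.080 yd × 0.9144 = 6.47395 m
W = F × d = 135430 N × 6.47395 m = 876767 J
876767 J ÷ (1055.06 J/BTU) = 831.012 BTU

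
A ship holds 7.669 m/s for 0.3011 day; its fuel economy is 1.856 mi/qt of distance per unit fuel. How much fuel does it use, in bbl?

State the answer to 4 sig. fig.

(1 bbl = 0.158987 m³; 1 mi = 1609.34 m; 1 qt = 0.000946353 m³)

0.3976 bbl

0.3011 day → 26015 s
d = v × t = 7.669 × 26015 = 199509 m
1.856 mi/qt → 3.15626×10⁶ m/m³
V = d / (distance per unit fuel) = 199509 / 3.15626×10⁶ = 0.0632106 m³
In bbl: 0.0632106 / 0.158987 = 0.397583 bbl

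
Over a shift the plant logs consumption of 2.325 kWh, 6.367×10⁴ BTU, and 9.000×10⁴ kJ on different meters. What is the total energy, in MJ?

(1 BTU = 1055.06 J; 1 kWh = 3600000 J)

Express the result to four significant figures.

165.5 MJ

2.325 kWh × 3600000 = 8.37×10⁶ J
6.367×10⁴ BTU × 1055.06 = 6.71757×10⁷ J
9.000×10⁴ kJ × 1000 = 9×10⁷ J
Combined: 8.37×10⁶ + 6.71757×10⁷ + 9×10⁷ = 1.65546×10⁸ J
In MJ: 1.65546×10⁸ / 1000000 = 165.546 MJ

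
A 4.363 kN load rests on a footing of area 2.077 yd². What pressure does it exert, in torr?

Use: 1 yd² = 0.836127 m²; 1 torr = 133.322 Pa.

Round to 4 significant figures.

4.363 kN × 1000 = 4363 N
2.077 yd² × 0.836127 = 1.73664 m²
P = F / A = 4363 N / 1.73664 m² = 2512.32 Pa
2512.32 Pa ÷ (133.322 Pa/torr) = 18.844 torr

18.84 torr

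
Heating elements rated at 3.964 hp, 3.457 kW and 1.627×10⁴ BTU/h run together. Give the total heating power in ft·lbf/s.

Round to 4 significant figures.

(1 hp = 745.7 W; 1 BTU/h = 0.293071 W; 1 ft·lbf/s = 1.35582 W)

3.964 hp × 745.7 → 2955.95 W
3.457 kW × 1000 → 3457 W
1.627×10⁴ BTU/h × 0.293071 → 4768.27 W
Total: 2955.95 + 3457 + 4768.27 = 11181.2 W
In ft·lbf/s: 11181.2 / 1.35582 = 8246.82 ft·lbf/s

8247 ft·lbf/s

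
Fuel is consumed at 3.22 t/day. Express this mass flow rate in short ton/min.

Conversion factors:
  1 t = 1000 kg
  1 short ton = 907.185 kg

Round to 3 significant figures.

3.22 t/day × 1000 kg/t ÷ 86400 s/day = 0.0372685 kg/s
0.0372685 kg/s ÷ 907.185 kg/short ton × 60 s/min = 0.00246489 short ton/min

0.00246 short ton/min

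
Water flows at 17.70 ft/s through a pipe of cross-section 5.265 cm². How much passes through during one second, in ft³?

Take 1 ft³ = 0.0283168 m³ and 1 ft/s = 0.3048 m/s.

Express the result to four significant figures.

17.70 ft/s × 0.3048 → 5.39496 m/s
5.265 cm² × 0.0001 → 5.265×10⁻⁴ m²
V = v × A × t = 5.39496 m/s × 5.265×10⁻⁴ m² × 1 s = 0.00284045 m³
0.00284045 m³ ÷ (0.0283168 m³/ft³) = 0.10031 ft³

0.1003 ft³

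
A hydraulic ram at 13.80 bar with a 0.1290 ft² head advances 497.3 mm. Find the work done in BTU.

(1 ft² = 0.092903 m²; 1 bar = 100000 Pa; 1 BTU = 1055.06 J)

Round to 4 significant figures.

7.795 BTU

13.80 bar → 1.38×10⁶ Pa
0.1290 ft² → 0.0119845 m²
F = P × A = 1.38×10⁶ × 0.0119845 = 16538.6 N
497.3 mm → 0.4973 m
W = F × d = 16538.6 × 0.4973 = 8224.65 J
In BTU: 8224.65 / 1055.06 = 7.79543 BTU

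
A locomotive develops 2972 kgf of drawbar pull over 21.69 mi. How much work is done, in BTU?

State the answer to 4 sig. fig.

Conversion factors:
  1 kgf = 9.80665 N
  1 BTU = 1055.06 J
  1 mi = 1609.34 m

9.643×10⁵ BTU

2972 kgf × 9.80665 = 29145.4 N
21.69 mi × 1609.34 = 34906.6 m
W = F × d = 29145.4 N × 34906.6 m = 1.01737×10⁹ J
1.01737×10⁹ J ÷ (1055.06 J/BTU) = 964277 BTU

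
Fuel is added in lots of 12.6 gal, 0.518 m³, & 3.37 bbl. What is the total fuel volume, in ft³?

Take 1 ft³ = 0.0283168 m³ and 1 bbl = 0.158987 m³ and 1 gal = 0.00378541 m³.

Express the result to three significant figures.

38.9 ft³

12.6 gal × 0.00378541 = 0.0476962 m³
0.518 m³ (already m³)
3.37 bbl × 0.158987 = 0.535786 m³
Total: 0.0476962 + 0.518 + 0.535786 = 1.10148 m³
In ft³: 1.10148 / 0.0283168 = 38.8985 ft³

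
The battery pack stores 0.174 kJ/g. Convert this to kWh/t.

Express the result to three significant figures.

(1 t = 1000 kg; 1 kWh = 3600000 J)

48.3 kWh/t

0.174 kJ/g × 1000 J/kJ ÷ 0.001 kg/g = 174000 J/kg
174000 J/kg ÷ 3600000 J/kWh × 1000 kg/t = 48.3333 kWh/t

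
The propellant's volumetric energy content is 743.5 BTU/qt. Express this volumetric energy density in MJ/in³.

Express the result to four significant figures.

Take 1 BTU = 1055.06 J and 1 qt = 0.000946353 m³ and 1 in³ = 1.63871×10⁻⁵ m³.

0.01358 MJ/in³

743.5 BTU/qt × 1055.06 J/BTU ÷ 0.000946353 m³/qt = 8.28905×10⁸ J/m³
8.28905×10⁸ J/m³ ÷ 1000000 J/MJ × 1.63871×10⁻⁵ m³/in³ = 0.0135833 MJ/in³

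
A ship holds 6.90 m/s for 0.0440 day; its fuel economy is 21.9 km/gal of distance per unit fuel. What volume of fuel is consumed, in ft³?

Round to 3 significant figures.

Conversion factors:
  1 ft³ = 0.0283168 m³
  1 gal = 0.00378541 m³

0.160 ft³

0.0440 day → 3801.6 s
d = v × t = 6.9 × 3801.6 = 26231 m
21.9 km/gal → 5.78537×10⁶ m/m³
V = d / (distance per unit fuel) = 26231 / 5.78537×10⁶ = 0.00453402 m³
In ft³: 0.00453402 / 0.0283168 = 0.160118 ft³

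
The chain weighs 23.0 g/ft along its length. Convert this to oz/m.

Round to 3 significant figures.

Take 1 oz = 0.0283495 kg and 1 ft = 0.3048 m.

2.66 oz/m

23.0 g/ft × 0.001 kg/g ÷ 0.3048 m/ft = 0.0754593 kg/m
0.0754593 kg/m ÷ 0.0283495 kg/oz = 2.66175 oz/m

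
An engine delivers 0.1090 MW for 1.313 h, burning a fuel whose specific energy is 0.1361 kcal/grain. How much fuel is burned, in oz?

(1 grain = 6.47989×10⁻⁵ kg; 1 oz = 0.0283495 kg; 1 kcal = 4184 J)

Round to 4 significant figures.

0.1090 MW → 109000 W
1.313 h → 4726.8 s
E = P × t = 109000 × 4726.8 = 5.15221×10⁸ J
0.1361 kcal/grain → 8.78784×10⁶ J/kg
m = E / e_s = 5.15221×10⁸ / 8.78784×10⁶ = 58.6289 kg
In oz: 58.6289 / 0.0283495 = 2068.08 oz

2068 oz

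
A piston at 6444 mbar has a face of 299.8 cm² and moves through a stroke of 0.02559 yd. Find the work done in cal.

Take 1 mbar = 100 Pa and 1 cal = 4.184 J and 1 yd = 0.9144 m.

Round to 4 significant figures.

108.0 cal

6444 mbar → 644400 Pa
299.8 cm² → 0.02998 m²
F = P × A = 644400 × 0.02998 = 19319.1 N
0.02559 yd → 0.0233995 m
W = F × d = 19319.1 × 0.0233995 = 452.057 J
In cal: 452.057 / 4.184 = 108.044 cal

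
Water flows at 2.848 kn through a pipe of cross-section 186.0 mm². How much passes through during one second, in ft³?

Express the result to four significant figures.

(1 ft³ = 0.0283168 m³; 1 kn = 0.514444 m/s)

2.848 kn × 0.514444 = 1.46514 m/s
186.0 mm² × 10⁻⁶ = 1.86×10⁻⁴ m²
V = v × A × t = 1.46514 m/s × 1.86×10⁻⁴ m² × 1 s = 2.72516×10⁻⁴ m³
2.72516×10⁻⁴ m³ ÷ (0.0283168 m³/ft³) = 0.00962383 ft³

0.009624 ft³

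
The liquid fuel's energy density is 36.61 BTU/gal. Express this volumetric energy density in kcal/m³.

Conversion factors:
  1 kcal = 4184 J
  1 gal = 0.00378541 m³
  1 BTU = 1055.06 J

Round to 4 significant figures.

2439 kcal/m³

36.61 BTU/gal × 1055.06 J/BTU ÷ 0.00378541 m³/gal = 1.02038×10⁷ J/m³
1.02038×10⁷ J/m³ ÷ 4184 J/kcal = 2438.77 kcal/m³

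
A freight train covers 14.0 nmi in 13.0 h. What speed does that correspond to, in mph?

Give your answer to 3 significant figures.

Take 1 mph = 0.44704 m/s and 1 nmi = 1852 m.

14.0 nmi × 1852 → 25928 m
13.0 h × 3600 → 46800 s
v = d / t = 25928 m / 46800 s = 0.554017 m/s
0.554017 m/s ÷ (0.44704 m/s/mph) = 1.2393 mph

1.24 mph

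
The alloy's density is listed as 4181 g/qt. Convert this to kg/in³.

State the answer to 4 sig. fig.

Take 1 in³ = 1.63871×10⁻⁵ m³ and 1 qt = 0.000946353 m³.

4181 g/qt × 0.001 kg/g ÷ 0.000946353 m³/qt = 4418.01 kg/m³
4418.01 kg/m³ × 1.63871×10⁻⁵ m³/in³ = 0.0723984 kg/in³

0.07240 kg/in³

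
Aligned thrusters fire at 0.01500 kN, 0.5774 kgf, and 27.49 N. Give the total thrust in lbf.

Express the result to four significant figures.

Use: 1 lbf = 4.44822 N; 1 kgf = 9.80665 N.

10.83 lbf

0.01500 kN × 1000 → 15 N
0.5774 kgf × 9.80665 → 5.66236 N
27.49 N (already N)
Combined: 15 + 5.66236 + 27.49 = 48.1524 N
In lbf: 48.1524 / 4.44822 = 10.8251 lbf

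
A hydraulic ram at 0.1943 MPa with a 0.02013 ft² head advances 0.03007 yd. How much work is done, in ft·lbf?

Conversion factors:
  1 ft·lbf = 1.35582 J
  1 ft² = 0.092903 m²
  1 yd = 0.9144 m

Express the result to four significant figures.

0.1943 MPa → 194300 Pa
0.02013 ft² → 0.00187014 m²
F = P × A = 194300 × 0.00187014 = 363.368 N
0.03007 yd → 0.027496 m
W = F × d = 363.368 × 0.027496 = 9.99117 J
In ft·lbf: 9.99117 / 1.35582 = 7.3691 ft·lbf

7.369 ft·lbf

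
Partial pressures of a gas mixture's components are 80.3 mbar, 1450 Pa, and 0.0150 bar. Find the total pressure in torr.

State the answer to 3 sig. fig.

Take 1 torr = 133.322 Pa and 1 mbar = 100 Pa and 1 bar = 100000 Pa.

82.4 torr

80.3 mbar × 100 = 8030 Pa
1450 Pa (already Pa)
0.0150 bar × 100000 = 1500 Pa
Total: 8030 + 1450 + 1500 = 10980 Pa
In torr: 10980 / 133.322 = 82.357 torr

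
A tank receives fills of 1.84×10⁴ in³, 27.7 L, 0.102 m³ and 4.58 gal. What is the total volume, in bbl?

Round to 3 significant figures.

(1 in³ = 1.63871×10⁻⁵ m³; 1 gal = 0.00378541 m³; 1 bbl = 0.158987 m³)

2.82 bbl

1.84×10⁴ in³ × 1.63871×10⁻⁵ = 0.301523 m³
27.7 L × 0.001 = 0.0277 m³
0.102 m³ (already m³)
4.58 gal × 0.00378541 = 0.0173372 m³
Total: 0.301523 + 0.0277 + 0.102 + 0.0173372 = 0.44856 m³
In bbl: 0.44856 / 0.158987 = 2.82136 bbl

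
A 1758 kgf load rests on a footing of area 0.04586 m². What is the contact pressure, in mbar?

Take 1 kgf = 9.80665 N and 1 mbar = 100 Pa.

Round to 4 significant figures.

3759 mbar

1758 kgf × 9.80665 → 17240.1 N
P = F / A = 17240.1 N / 0.04586 m² = 375929 Pa
375929 Pa ÷ (100 Pa/mbar) = 3759.29 mbar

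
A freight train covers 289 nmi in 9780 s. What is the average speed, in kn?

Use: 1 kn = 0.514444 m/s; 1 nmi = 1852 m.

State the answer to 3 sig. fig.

106 kn

289 nmi × 1852 → 535228 m
v = d / t = 535228 m / 9780 s = 54.7268 m/s
54.7268 m/s ÷ (0.514444 m/s/kn) = 106.38 kn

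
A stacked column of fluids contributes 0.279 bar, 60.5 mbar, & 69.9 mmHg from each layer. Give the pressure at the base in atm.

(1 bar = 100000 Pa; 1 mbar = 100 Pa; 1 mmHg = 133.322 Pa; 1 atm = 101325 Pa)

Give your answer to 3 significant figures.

0.279 bar × 100000 → 27900 Pa
60.5 mbar × 100 → 6050 Pa
69.9 mmHg × 133.322 → 9319.21 Pa
Combined: 27900 + 6050 + 9319.21 = 43269.2 Pa
In atm: 43269.2 / 101325 = 0.427034 atm

0.427 atm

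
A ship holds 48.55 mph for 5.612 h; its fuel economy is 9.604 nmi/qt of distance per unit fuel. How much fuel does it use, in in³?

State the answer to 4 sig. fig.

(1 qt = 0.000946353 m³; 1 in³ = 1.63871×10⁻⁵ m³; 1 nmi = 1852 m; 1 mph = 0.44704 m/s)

48.55 mph → 21.7038 m/s
5.612 h → 20203.2 s
d = v × t = 21.7038 × 20203.2 = 438486 m
9.604 nmi/qt → 1.87949×10⁷ m/m³
V = d / (distance per unit fuel) = 438486 / 1.87949×10⁷ = 0.0233301 m³
In in³: 0.0233301 / 1.63871×10⁻⁵ = 1423.69 in³

1424 in³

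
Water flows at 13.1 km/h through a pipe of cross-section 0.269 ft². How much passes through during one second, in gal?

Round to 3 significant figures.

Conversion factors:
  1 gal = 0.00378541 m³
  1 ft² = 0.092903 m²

24.0 gal

13.1 km/h × (1/3.6) → 3.63889 m/s
0.269 ft² × 0.092903 → 0.0249909 m²
V = v × A × t = 3.63889 m/s × 0.0249909 m² × 1 s = 0.0909391 m³
0.0909391 m³ ÷ (0.00378541 m³/gal) = 24.0236 gal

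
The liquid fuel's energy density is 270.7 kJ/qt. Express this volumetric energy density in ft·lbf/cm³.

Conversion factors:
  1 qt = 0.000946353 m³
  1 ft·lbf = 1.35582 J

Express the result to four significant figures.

270.7 kJ/qt × 1000 J/kJ ÷ 0.000946353 m³/qt = 2.86045×10⁸ J/m³
2.86045×10⁸ J/m³ ÷ 1.35582 J/ft·lbf × 10⁻⁶ m³/cm³ = 210.976 ft·lbf/cm³

211.0 ft·lbf/cm³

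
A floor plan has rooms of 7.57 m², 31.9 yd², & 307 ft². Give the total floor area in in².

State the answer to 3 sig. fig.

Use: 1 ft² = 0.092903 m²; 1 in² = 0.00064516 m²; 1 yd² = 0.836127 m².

9.73×10⁴ in²

7.57 m² (already m²)
31.9 yd² × 0.836127 = 26.6725 m²
307 ft² × 0.092903 = 28.5212 m²
Total: 7.57 + 26.6725 + 28.5212 = 62.7637 m²
In in²: 62.7637 / 0.00064516 = 97283.9 in²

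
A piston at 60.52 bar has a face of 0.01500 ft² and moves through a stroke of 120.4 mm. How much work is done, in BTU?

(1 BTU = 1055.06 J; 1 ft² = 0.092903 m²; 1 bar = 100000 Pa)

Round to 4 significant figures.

60.52 bar → 6.052×10⁶ Pa
0.01500 ft² → 0.00139354 m²
F = P × A = 6.052×10⁶ × 0.00139354 = 8433.7 N
120.4 mm → 0.1204 m
W = F × d = 8433.7 × 0.1204 = 1015.42 J
In BTU: 1015.42 / 1055.06 = 0.962429 BTU

0.9624 BTU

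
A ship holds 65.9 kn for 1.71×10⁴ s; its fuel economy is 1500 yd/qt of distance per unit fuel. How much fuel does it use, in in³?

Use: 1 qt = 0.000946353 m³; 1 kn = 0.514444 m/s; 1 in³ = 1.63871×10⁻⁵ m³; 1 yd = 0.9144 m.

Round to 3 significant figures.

2.44×10⁴ in³

65.9 kn → 33.9019 m/s
d = v × t = 33.9019 × 17100 = 579722 m
1500 yd/qt → 1.44935×10⁶ m/m³
V = d / (distance per unit fuel) = 579722 / 1.44935×10⁶ = 0.399988 m³
In in³: 0.399988 / 1.63871×10⁻⁵ = 24408.7 in³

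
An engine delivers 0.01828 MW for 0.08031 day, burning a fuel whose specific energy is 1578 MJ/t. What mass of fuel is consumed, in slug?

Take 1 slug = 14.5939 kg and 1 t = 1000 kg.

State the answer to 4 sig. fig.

5.508 slug

0.01828 MW → 18280 W
0.08031 day → 6938.78 s
E = P × t = 18280 × 6938.78 = 1.26841×10⁸ J
1578 MJ/t → 1.578×10⁶ J/kg
m = E / e_s = 1.26841×10⁸ / 1.578×10⁶ = 80.3809 kg
In slug: 80.3809 / 14.5939 = 5.50784 slug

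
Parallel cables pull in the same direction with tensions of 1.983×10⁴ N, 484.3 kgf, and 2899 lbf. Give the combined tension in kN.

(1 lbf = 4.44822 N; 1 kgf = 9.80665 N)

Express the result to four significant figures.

1.983×10⁴ N (already N)
484.3 kgf × 9.80665 = 4749.36 N
2899 lbf × 4.44822 = 12895.4 N
Combined: 19830 + 4749.36 + 12895.4 = 37474.8 N
In kN: 37474.8 / 1000 = 37.4748 kN

37.47 kN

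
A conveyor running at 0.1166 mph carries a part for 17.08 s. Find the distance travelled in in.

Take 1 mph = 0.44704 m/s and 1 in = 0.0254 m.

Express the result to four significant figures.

0.1166 mph × 0.44704 = 0.0521249 m/s
d = v × t = 0.0521249 m/s × 17.08 s = 0.890293 m
0.890293 m ÷ (0.0254 m/in) = 35.0509 in

35.05 in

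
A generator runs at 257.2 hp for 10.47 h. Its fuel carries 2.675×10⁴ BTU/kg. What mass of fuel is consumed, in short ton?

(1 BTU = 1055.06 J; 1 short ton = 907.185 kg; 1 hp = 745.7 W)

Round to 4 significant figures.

0.2823 short ton

257.2 hp → 191794 W
10.47 h → 37692 s
E = P × t = 191794 × 37692 = 7.2291×10⁹ J
2.675×10⁴ BTU/kg → 2.82229×10⁷ J/kg
m = E / e_s = 7.2291×10⁹ / 2.82229×10⁷ = 256.143 kg
In short ton: 256.143 / 907.185 = 0.282349 short ton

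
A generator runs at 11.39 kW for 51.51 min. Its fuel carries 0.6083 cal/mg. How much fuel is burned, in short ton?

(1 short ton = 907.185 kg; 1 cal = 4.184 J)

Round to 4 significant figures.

0.01525 short ton

11.39 kW → 11390 W
51.51 min → 3090.6 s
E = P × t = 11390 × 3090.6 = 3.52019×10⁷ J
0.6083 cal/mg → 2.54513×10⁶ J/kg
m = E / e_s = 3.52019×10⁷ / 2.54513×10⁶ = 13.8311 kg
In short ton: 13.8311 / 907.185 = 0.0152462 short ton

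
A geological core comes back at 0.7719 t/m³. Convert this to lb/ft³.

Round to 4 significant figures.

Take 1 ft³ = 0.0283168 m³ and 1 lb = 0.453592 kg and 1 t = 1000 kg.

0.7719 t/m³ × 1000 kg/t = 771.9 kg/m³
771.9 kg/m³ ÷ 0.453592 kg/lb × 0.0283168 m³/ft³ = 48.1881 lb/ft³

48.19 lb/ft³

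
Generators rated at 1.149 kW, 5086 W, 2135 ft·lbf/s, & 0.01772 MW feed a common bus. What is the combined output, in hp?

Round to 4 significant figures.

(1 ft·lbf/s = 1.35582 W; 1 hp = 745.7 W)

36.01 hp

1.149 kW × 1000 = 1149 W
5086 W (already W)
2135 ft·lbf/s × 1.35582 = 2894.68 W
0.01772 MW × 1000000 = 17720 W
Combined: 1149 + 5086 + 2894.68 + 17720 = 26849.7 W
In hp: 26849.7 / 745.7 = 36.006 hp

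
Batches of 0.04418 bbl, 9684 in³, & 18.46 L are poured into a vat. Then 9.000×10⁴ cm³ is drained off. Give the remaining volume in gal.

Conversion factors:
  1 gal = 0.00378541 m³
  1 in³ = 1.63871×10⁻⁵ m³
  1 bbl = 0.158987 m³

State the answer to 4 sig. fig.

0.04418 bbl × 0.158987 = 0.00702405 m³
9684 in³ × 1.63871×10⁻⁵ = 0.158693 m³
18.46 L × 0.001 = 0.01846 m³
9.000×10⁴ cm³ × 10⁻⁶ = 0.09 m³
Sum: 0.00702405 + 0.158693 + 0.01846 − 0.09 = 0.0941771 m³
In gal: 0.0941771 / 0.00378541 = 24.879 gal

24.88 gal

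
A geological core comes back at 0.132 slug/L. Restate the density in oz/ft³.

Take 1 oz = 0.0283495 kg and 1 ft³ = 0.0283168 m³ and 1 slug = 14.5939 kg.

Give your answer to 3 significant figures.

1920 oz/ft³

0.132 slug/L × 14.5939 kg/slug ÷ 0.001 m³/L = 1926.39 kg/m³
1926.39 kg/m³ ÷ 0.0283495 kg/oz × 0.0283168 m³/ft³ = 1924.17 oz/ft³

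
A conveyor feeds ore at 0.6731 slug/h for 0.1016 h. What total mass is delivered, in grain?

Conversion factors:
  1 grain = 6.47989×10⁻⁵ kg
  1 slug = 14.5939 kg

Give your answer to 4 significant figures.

1.540×10⁴ grain

0.6731 slug/h → 0.00272865 kg/s
0.1016 h → 365.76 s
m = ṁ × t = 0.00272865 × 365.76 = 0.998031 kg
In grain: 0.998031 / 6.47989×10⁻⁵ = 15402 grain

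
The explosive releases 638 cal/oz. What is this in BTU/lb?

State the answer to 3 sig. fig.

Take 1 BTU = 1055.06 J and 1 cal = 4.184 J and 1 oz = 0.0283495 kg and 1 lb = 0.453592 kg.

638 cal/oz × 4.184 J/cal ÷ 0.0283495 kg/oz = 94160.1 J/kg
94160.1 J/kg ÷ 1055.06 J/BTU × 0.453592 kg/lb = 40.4814 BTU/lb

40.5 BTU/lb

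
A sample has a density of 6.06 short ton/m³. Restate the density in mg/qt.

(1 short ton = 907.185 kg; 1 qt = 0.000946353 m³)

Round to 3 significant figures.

5.20×10⁶ mg/qt

6.06 short ton/m³ × 907.185 kg/short ton = 5497.54 kg/m³
5497.54 kg/m³ ÷ 10⁻⁶ kg/mg × 0.000946353 m³/qt = 5.20261×10⁶ mg/qt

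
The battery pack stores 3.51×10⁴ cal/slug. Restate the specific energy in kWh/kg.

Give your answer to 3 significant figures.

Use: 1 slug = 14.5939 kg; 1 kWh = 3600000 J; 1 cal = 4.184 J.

3.51×10⁴ cal/slug × 4.184 J/cal ÷ 14.5939 kg/slug = 10063 J/kg
10063 J/kg ÷ 3600000 J/kWh = 0.00279528 kWh/kg

0.00280 kWh/kg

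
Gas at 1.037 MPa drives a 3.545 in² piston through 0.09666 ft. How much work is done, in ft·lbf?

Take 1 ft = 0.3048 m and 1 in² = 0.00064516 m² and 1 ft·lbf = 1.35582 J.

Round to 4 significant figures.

51.54 ft·lbf

1.037 MPa → 1.037×10⁶ Pa
3.545 in² → 0.00228709 m²
F = P × A = 1.037×10⁶ × 0.00228709 = 2371.71 N
0.09666 ft → 0.029462 m
W = F × d = 2371.71 × 0.029462 = 69.8753 J
In ft·lbf: 69.8753 / 1.35582 = 51.5373 ft·lbf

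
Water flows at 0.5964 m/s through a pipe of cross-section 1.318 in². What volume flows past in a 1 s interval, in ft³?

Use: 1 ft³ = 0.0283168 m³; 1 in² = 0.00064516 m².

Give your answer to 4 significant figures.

1.318 in² × 0.00064516 = 8.50321×10⁻⁴ m²
V = v × A × t = 0.5964 m/s × 8.50321×10⁻⁴ m² × 1 s = 5.07131×10⁻⁴ m³
5.07131×10⁻⁴ m³ ÷ (0.0283168 m³/ft³) = 0.0179092 ft³

0.01791 ft³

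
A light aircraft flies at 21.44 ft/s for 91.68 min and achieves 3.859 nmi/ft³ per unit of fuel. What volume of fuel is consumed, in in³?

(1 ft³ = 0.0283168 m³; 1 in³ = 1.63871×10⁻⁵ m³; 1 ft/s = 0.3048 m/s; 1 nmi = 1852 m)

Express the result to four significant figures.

8691 in³

21.44 ft/s → 6.53491 m/s
91.68 min → 5500.8 s
d = v × t = 6.53491 × 5500.8 = 35947.2 m
3.859 nmi/ft³ → 252390 m/m³
V = d / (distance per unit fuel) = 35947.2 / 252390 = 0.142427 m³
In in³: 0.142427 / 1.63871×10⁻⁵ = 8691.41 in³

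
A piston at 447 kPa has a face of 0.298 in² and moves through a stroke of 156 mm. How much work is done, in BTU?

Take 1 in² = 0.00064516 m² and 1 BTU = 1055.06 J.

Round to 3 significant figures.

447 kPa → 447000 Pa
0.298 in² → 1.92258×10⁻⁴ m²
F = P × A = 447000 × 1.92258×10⁻⁴ = 85.9393 N
156 mm → 0.156 m
W = F × d = 85.9393 × 0.156 = 13.4065 J
In BTU: 13.4065 / 1055.06 = 0.0127069 BTU

0.0127 BTU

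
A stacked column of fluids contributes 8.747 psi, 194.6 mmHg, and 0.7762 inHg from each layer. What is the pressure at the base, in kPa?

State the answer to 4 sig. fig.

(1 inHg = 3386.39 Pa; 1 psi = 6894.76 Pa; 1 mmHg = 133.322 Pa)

88.88 kPa

8.747 psi × 6894.76 → 60308.5 Pa
194.6 mmHg × 133.322 → 25944.5 Pa
0.7762 inHg × 3386.39 → 2628.52 Pa
Total: 60308.5 + 25944.5 + 2628.52 = 88881.5 Pa
In kPa: 88881.5 / 1000 = 88.8815 kPa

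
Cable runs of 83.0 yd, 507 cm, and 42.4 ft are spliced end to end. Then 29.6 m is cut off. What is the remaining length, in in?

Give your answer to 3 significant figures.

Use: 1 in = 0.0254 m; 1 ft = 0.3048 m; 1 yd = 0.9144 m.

83.0 yd × 0.9144 = 75.8952 m
507 cm × 0.01 = 5.07 m
42.4 ft × 0.3048 = 12.9235 m
29.6 m (already m)
Result: 75.8952 + 5.07 + 12.9235 − 29.6 = 64.2887 m
In in: 64.2887 / 0.0254 = 2531.05 in

2530 in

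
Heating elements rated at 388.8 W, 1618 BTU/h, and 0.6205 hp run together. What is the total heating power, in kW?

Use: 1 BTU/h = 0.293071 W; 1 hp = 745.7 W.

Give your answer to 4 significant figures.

388.8 W (already W)
1618 BTU/h × 0.293071 → 474.189 W
0.6205 hp × 745.7 → 462.707 W
Total: 388.8 + 474.189 + 462.707 = 1325.7 W
In kW: 1325.7 / 1000 = 1.3257 kW

1.326 kW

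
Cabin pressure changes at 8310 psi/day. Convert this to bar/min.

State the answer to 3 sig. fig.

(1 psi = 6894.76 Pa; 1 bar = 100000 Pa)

0.398 bar/min

8310 psi/day × 6894.76 Pa/psi ÷ 86400 s/day = 663.142 Pa/s
663.142 Pa/s ÷ 100000 Pa/bar × 60 s/min = 0.397885 bar/min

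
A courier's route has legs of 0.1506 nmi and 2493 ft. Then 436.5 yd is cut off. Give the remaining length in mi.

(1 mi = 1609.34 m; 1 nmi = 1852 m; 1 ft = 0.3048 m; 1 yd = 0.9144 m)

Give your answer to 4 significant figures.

0.3975 mi

0.1506 nmi × 1852 = 278.911 m
2493 ft × 0.3048 = 759.866 m
436.5 yd × 0.9144 = 399.136 m
Sum: 278.911 + 759.866 − 399.136 = 639.641 m
In mi: 639.641 / 1609.34 = 0.397455 mi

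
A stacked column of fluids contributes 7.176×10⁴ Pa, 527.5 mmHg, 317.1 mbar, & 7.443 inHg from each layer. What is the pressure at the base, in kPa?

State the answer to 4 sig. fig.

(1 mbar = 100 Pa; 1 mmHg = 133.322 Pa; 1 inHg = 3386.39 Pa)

7.176×10⁴ Pa (already Pa)
527.5 mmHg × 133.322 = 70327.4 Pa
317.1 mbar × 100 = 31710 Pa
7.443 inHg × 3386.39 = 25204.9 Pa
Combined: 71760 + 70327.4 + 31710 + 25204.9 = 199002 Pa
In kPa: 199002 / 1000 = 199.002 kPa

199.0 kPa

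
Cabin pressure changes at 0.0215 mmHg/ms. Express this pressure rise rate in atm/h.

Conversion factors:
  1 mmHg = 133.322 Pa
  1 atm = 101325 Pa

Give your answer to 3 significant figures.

0.0215 mmHg/ms × 133.322 Pa/mmHg ÷ 0.001 s/ms = 2866.42 Pa/s
2866.42 Pa/s ÷ 101325 Pa/atm × 3600 s/h = 101.842 atm/h

102 atm/h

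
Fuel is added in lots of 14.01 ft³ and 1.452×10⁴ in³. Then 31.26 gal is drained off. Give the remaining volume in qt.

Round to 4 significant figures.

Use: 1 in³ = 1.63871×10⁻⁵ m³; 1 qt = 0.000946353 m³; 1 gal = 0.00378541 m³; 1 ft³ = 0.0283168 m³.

545.6 qt

14.01 ft³ × 0.0283168 = 0.396718 m³
1.452×10⁴ in³ × 1.63871×10⁻⁵ = 0.237941 m³
31.26 gal × 0.00378541 = 0.118332 m³
Net: 0.396718 + 0.237941 − 0.118332 = 0.516327 m³
In qt: 0.516327 / 0.000946353 = 545.597 qt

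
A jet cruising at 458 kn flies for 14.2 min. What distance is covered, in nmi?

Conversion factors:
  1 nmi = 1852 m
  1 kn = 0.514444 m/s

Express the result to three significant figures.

108 nmi

458 kn × 0.514444 → 235.615 m/s
14.2 min × 60 → 852 s
d = v × t = 235.615 m/s × 852 s = 200744 m
200744 m ÷ (1852 m/nmi) = 108.393 nmi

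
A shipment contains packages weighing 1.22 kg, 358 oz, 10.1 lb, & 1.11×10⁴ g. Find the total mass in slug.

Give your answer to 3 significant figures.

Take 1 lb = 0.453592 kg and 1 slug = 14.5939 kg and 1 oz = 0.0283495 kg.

1.22 kg (already kg)
358 oz × 0.0283495 = 10.1491 kg
10.1 lb × 0.453592 = 4.58128 kg
1.11×10⁴ g × 0.001 = 11.1 kg
Sum: 1.22 + 10.1491 + 4.58128 + 11.1 = 27.0504 kg
In slug: 27.0504 / 14.5939 = 1.85354 slug

1.85 slug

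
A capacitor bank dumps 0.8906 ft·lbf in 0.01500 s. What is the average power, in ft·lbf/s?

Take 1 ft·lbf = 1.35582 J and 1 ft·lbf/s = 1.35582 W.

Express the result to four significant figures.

59.37 ft·lbf/s

0.8906 ft·lbf × 1.35582 → 1.20749 J
P = E / t = 1.20749 J / 0.015 s = 80.4993 W
80.4993 W ÷ (1.35582 W/ft·lbf/s) = 59.3731 ft·lbf/s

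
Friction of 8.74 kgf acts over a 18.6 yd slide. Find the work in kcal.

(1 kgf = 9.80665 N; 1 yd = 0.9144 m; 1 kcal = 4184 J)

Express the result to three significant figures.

0.348 kcal

8.74 kgf × 9.80665 → 85.7101 N
18.6 yd × 0.9144 → 17.0078 m
W = F × d = 85.7101 N × 17.0078 m = 1457.74 J
1457.74 J ÷ (4184 J/kcal) = 0.348408 kcal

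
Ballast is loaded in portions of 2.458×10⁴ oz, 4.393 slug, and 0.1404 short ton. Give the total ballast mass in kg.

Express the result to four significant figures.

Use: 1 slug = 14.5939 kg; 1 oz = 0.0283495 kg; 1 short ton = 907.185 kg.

888.3 kg

2.458×10⁴ oz × 0.0283495 → 696.831 kg
4.393 slug × 14.5939 → 64.111 kg
0.1404 short ton × 907.185 → 127.369 kg
Sum: 696.831 + 64.111 + 127.369 = 888.311 kg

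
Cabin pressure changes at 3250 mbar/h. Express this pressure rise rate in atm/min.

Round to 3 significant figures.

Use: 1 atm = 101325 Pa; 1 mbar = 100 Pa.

0.0535 atm/min

3250 mbar/h × 100 Pa/mbar ÷ 3600 s/h = 90.2778 Pa/s
90.2778 Pa/s ÷ 101325 Pa/atm × 60 s/min = 0.0534584 atm/min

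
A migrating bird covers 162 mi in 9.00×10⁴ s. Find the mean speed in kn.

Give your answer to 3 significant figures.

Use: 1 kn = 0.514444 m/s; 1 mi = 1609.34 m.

5.63 kn

162 mi × 1609.34 → 260713 m
v = d / t = 260713 m / 90000 s = 2.89681 m/s
2.89681 m/s ÷ (0.514444 m/s/kn) = 5.63095 kn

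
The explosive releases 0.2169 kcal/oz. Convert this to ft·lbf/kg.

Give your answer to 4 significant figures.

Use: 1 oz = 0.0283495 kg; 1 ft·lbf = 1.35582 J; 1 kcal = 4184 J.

2.361×10⁴ ft·lbf/kg

0.2169 kcal/oz × 4184 J/kcal ÷ 0.0283495 kg/oz = 32011.5 J/kg
32011.5 J/kg ÷ 1.35582 J/ft·lbf = 23610.4 ft·lbf/kg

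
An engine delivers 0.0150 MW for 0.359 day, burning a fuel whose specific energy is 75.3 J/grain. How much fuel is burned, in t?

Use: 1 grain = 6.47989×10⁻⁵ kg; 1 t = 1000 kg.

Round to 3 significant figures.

0.0150 MW → 15000 W
0.359 day → 31017.6 s
E = P × t = 15000 × 31017.6 = 4.65264×10⁸ J
75.3 J/grain → 1.16206×10⁶ J/kg
m = E / e_s = 4.65264×10⁸ / 1.16206×10⁶ = 400.379 kg
In t: 400.379 / 1000 = 0.400379 t

0.400 t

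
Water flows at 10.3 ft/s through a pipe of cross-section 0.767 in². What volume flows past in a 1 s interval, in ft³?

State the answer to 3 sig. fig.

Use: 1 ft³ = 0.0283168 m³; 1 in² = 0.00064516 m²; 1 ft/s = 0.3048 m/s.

0.0549 ft³

10.3 ft/s × 0.3048 = 3.13944 m/s
0.767 in² × 0.00064516 = 4.94838×10⁻⁴ m²
V = v × A × t = 3.13944 m/s × 4.94838×10⁻⁴ m² × 1 s = 0.00155351 m³
0.00155351 m³ ÷ (0.0283168 m³/ft³) = 0.0548618 ft³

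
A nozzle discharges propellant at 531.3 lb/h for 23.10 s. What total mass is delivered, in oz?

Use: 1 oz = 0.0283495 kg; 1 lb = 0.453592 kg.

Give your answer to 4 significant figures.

54.55 oz

531.3 lb/h → 0.0669426 kg/s
m = ṁ × t = 0.0669426 × 23.1 = 1.54637 kg
In oz: 1.54637 / 0.0283495 = 54.5466 oz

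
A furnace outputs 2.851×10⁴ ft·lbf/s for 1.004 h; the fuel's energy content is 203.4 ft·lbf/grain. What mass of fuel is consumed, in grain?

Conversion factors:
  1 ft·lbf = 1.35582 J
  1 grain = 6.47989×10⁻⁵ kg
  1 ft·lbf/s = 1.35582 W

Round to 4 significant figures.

2.851×10⁴ ft·lbf/s → 38654.4 W
1.004 h → 3614.4 s
E = P × t = 38654.4 × 3614.4 = 1.39712×10⁸ J
203.4 ft·lbf/grain → 4.25584×10⁶ J/kg
m = E / e_s = 1.39712×10⁸ / 4.25584×10⁶ = 32.8283 kg
In grain: 32.8283 / 6.47989×10⁻⁵ = 506618 grain

5.066×10⁵ grain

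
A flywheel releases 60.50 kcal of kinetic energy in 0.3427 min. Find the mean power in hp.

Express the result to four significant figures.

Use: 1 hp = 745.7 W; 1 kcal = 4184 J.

60.50 kcal × 4184 → 253132 J
0.3427 min × 60 → 20.562 s
P = E / t = 253132 J / 20.562 s = 12310.7 W
12310.7 W ÷ (745.7 W/hp) = 16.5089 hp

16.51 hp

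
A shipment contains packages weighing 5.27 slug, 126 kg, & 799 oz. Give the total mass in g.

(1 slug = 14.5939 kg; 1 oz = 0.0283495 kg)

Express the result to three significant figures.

5.27 slug × 14.5939 = 76.9099 kg
126 kg (already kg)
799 oz × 0.0283495 = 22.6513 kg
Sum: 76.9099 + 126 + 22.6513 = 225.561 kg
In g: 225.561 / 0.001 = 225561 g

2.26×10⁵ g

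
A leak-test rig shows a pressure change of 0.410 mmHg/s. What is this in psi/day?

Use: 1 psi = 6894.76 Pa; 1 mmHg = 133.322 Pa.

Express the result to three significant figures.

685 psi/day

0.410 mmHg/s × 133.322 Pa/mmHg = 54.662 Pa/s
54.662 Pa/s ÷ 6894.76 Pa/psi × 86400 s/day = 684.983 psi/day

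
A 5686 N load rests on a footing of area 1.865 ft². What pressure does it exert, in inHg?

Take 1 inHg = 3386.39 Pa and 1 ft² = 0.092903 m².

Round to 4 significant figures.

9.691 inHg

1.865 ft² × 0.092903 = 0.173264 m²
P = F / A = 5686 N / 0.173264 m² = 32817 Pa
32817 Pa ÷ (3386.39 Pa/inHg) = 9.69085 inHg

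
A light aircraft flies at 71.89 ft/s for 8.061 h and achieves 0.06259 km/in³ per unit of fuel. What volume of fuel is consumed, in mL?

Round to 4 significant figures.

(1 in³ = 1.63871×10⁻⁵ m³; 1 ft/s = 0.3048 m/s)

1.665×10⁵ mL

71.89 ft/s → 21.9121 m/s
8.061 h → 29019.6 s
d = v × t = 21.9121 × 29019.6 = 635880 m
0.06259 km/in³ → 3.81947×10⁶ m/m³
V = d / (distance per unit fuel) = 635880 / 3.81947×10⁶ = 0.166484 m³
In mL: 0.166484 / 10⁻⁶ = 166484 mL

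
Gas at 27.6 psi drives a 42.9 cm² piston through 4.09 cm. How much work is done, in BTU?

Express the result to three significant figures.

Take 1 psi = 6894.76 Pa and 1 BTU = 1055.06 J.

0.0316 BTU

27.6 psi → 190295 Pa
42.9 cm² → 0.00429 m²
F = P × A = 190295 × 0.00429 = 816.366 N
4.09 cm → 0.0409 m
W = F × d = 816.366 × 0.0409 = 33.3894 J
In BTU: 33.3894 / 1055.06 = 0.0316469 BTU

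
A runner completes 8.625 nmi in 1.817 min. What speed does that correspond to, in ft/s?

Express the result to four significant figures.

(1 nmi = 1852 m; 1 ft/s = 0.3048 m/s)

8.625 nmi × 1852 = 15973.5 m
1.817 min × 60 = 109.02 s
v = d / t = 15973.5 m / 109.02 s = 146.519 m/s
146.519 m/s ÷ (0.3048 m/s/ft/s) = 480.705 ft/s

480.7 ft/s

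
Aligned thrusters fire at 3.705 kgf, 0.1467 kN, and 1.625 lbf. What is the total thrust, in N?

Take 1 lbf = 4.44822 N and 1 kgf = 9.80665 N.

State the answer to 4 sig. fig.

3.705 kgf × 9.80665 = 36.3336 N
0.1467 kN × 1000 = 146.7 N
1.625 lbf × 4.44822 = 7.22836 N
Total: 36.3336 + 146.7 + 7.22836 = 190.262 N

190.3 N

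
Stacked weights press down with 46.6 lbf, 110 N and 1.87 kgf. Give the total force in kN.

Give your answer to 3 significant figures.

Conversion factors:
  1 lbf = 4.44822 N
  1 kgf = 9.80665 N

46.6 lbf × 4.44822 = 207.287 N
110 N (already N)
1.87 kgf × 9.80665 = 18.3384 N
Sum: 207.287 + 110 + 18.3384 = 335.625 N
In kN: 335.625 / 1000 = 0.335625 kN

0.336 kN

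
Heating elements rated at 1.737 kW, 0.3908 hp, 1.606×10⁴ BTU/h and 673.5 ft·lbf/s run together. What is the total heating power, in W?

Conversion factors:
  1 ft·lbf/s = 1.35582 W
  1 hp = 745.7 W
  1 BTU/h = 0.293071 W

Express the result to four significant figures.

7648 W

1.737 kW × 1000 = 1737 W
0.3908 hp × 745.7 = 291.42 W
1.606×10⁴ BTU/h × 0.293071 = 4706.72 W
673.5 ft·lbf/s × 1.35582 = 913.145 W
Combined: 1737 + 291.42 + 4706.72 + 913.145 = 7648.28 W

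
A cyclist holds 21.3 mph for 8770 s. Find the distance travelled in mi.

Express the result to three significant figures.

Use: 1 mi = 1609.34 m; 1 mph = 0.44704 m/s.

51.9 mi

21.3 mph × 0.44704 = 9.52195 m/s
d = v × t = 9.52195 m/s × 8770 s = 83507.5 m
83507.5 m ÷ (1609.34 m/mi) = 51.8893 mi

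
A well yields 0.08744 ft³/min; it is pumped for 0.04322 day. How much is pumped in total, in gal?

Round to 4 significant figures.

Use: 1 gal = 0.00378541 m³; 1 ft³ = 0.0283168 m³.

40.71 gal

0.08744 ft³/min → 4.1267×10⁻⁵ m³/s
0.04322 day → 3734.21 s
V = Q × t = 4.1267×10⁻⁵ × 3734.21 = 0.1541 m³
In gal: 0.1541 / 0.00378541 = 40.7089 gal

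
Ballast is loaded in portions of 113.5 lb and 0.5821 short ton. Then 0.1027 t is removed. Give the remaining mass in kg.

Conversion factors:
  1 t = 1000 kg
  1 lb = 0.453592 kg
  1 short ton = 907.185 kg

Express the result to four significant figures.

113.5 lb × 0.453592 = 51.4827 kg
0.5821 short ton × 907.185 = 528.072 kg
0.1027 t × 1000 = 102.7 kg
Result: 51.4827 + 528.072 − 102.7 = 476.855 kg

476.9 kg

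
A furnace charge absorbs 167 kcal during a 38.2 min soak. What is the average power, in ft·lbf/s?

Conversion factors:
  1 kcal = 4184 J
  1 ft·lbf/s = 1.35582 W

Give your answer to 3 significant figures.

225 ft·lbf/s

167 kcal × 4184 = 698728 J
38.2 min × 60 = 2292 s
P = E / t = 698728 J / 2292 s = 304.855 W
304.855 W ÷ (1.35582 W/ft·lbf/s) = 224.849 ft·lbf/s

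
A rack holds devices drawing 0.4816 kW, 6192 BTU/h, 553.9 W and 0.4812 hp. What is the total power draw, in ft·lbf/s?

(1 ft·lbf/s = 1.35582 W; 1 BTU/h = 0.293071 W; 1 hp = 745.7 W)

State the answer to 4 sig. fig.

2367 ft·lbf/s

0.4816 kW × 1000 → 481.6 W
6192 BTU/h × 0.293071 → 1814.7 W
553.9 W (already W)
0.4812 hp × 745.7 → 358.831 W
Sum: 481.6 + 1814.7 + 553.9 + 358.831 = 3209.03 W
In ft·lbf/s: 3209.03 / 1.35582 = 2366.86 ft·lbf/s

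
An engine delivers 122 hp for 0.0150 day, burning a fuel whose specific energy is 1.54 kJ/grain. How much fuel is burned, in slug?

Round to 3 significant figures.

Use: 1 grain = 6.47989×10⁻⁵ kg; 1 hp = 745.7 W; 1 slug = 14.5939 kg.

122 hp → 90975.4 W
0.0150 day → 1296 s
E = P × t = 90975.4 × 1296 = 1.17904×10⁸ J
1.54 kJ/grain → 2.37658×10⁷ J/kg
m = E / e_s = 1.17904×10⁸ / 2.37658×10⁷ = 4.96108 kg
In slug: 4.96108 / 14.5939 = 0.339942 slug

0.340 slug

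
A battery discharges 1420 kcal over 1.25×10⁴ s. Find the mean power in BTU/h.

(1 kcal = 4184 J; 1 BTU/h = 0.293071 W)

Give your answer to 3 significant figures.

1420 kcal × 4184 → 5.94128×10⁶ J
P = E / t = 5.94128×10⁶ J / 12500 s = 475.302 W
475.302 W ÷ (0.293071 W/BTU/h) = 1621.8 BTU/h

1620 BTU/h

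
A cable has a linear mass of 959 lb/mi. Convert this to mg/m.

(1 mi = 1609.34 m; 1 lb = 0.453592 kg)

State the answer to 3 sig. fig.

959 lb/mi × 0.453592 kg/lb ÷ 1609.34 m/mi = 0.270294 kg/m
0.270294 kg/m ÷ 10⁻⁶ kg/mg = 270294 mg/m

2.70×10⁵ mg/m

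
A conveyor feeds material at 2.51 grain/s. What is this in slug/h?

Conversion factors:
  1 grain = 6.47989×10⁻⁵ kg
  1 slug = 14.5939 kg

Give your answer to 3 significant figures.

2.51 grain/s × 6.47989×10⁻⁵ kg/grain = 1.62645×10⁻⁴ kg/s
1.62645×10⁻⁴ kg/s ÷ 14.5939 kg/slug × 3600 s/h = 0.040121 slug/h

0.0401 slug/h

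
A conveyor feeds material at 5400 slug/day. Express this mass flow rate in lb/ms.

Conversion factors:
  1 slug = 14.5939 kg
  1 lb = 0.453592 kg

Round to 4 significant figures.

5400 slug/day × 14.5939 kg/slug ÷ 86400 s/day = 0.912119 kg/s
0.912119 kg/s ÷ 0.453592 kg/lb × 0.001 s/ms = 0.00201088 lb/ms

0.002011 lb/ms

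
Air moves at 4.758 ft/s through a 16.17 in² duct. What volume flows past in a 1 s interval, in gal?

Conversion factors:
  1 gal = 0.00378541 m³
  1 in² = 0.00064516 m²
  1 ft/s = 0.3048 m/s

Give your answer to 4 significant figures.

4.758 ft/s × 0.3048 → 1.45024 m/s
16.17 in² × 0.00064516 → 0.0104322 m²
V = v × A × t = 1.45024 m/s × 0.0104322 m² × 1 s = 0.0151292 m³
0.0151292 m³ ÷ (0.00378541 m³/gal) = 3.99671 gal

3.997 gal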